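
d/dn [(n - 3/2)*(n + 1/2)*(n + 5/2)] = 3*n^2 + 3*n - 13/4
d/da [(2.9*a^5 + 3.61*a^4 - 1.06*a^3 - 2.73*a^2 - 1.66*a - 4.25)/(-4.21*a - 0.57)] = (-48.836*a^5 - 53.8593*a^4 + 0.694400000000002*a^3 + 13.3059*a^2 + 3.1122*a - 16.9463)/(17.7241*a^2 + 4.7994*a + 0.3249)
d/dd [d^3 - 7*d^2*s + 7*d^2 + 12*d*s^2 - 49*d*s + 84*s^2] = 3*d^2 - 14*d*s + 14*d + 12*s^2 - 49*s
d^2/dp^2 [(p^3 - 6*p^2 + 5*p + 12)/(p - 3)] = 2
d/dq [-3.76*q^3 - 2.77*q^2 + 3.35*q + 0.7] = -11.28*q^2 - 5.54*q + 3.35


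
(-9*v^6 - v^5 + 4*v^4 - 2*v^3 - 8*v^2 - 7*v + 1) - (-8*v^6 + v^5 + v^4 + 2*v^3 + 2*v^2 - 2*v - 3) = -v^6 - 2*v^5 + 3*v^4 - 4*v^3 - 10*v^2 - 5*v + 4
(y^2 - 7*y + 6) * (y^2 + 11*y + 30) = y^4 + 4*y^3 - 41*y^2 - 144*y + 180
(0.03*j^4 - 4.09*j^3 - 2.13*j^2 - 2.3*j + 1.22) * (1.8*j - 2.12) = 0.054*j^5 - 7.4256*j^4 + 4.8368*j^3 + 0.3756*j^2 + 7.072*j - 2.5864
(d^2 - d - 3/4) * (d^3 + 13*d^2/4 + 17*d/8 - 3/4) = d^5 + 9*d^4/4 - 15*d^3/8 - 85*d^2/16 - 27*d/32 + 9/16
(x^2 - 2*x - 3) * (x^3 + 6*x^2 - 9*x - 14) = x^5 + 4*x^4 - 24*x^3 - 14*x^2 + 55*x + 42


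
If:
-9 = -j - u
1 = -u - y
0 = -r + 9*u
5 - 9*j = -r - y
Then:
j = 76/17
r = 693/17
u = 77/17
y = -94/17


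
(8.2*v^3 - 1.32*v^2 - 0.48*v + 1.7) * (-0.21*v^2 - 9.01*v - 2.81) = -1.722*v^5 - 73.6048*v^4 - 11.048*v^3 + 7.677*v^2 - 13.9682*v - 4.777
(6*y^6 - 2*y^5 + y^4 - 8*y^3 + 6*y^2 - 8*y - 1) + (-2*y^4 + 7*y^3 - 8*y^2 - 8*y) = 6*y^6 - 2*y^5 - y^4 - y^3 - 2*y^2 - 16*y - 1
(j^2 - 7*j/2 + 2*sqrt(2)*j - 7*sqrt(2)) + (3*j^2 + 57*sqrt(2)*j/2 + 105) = 4*j^2 - 7*j/2 + 61*sqrt(2)*j/2 - 7*sqrt(2) + 105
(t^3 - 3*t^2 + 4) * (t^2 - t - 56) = t^5 - 4*t^4 - 53*t^3 + 172*t^2 - 4*t - 224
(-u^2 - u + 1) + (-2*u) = -u^2 - 3*u + 1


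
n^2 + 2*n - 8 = (n - 2)*(n + 4)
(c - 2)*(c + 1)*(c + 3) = c^3 + 2*c^2 - 5*c - 6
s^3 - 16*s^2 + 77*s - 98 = (s - 7)^2*(s - 2)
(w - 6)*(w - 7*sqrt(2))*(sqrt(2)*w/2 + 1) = sqrt(2)*w^3/2 - 6*w^2 - 3*sqrt(2)*w^2 - 7*sqrt(2)*w + 36*w + 42*sqrt(2)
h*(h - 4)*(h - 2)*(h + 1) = h^4 - 5*h^3 + 2*h^2 + 8*h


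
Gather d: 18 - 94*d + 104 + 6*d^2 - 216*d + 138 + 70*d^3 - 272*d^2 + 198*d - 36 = 70*d^3 - 266*d^2 - 112*d + 224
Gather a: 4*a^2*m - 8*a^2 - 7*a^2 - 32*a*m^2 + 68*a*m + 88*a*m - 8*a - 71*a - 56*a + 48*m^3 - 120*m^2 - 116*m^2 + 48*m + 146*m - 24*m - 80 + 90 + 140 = a^2*(4*m - 15) + a*(-32*m^2 + 156*m - 135) + 48*m^3 - 236*m^2 + 170*m + 150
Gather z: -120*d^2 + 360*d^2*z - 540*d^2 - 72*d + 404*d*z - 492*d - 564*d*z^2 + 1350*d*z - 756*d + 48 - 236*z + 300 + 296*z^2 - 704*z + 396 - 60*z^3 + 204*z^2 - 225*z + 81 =-660*d^2 - 1320*d - 60*z^3 + z^2*(500 - 564*d) + z*(360*d^2 + 1754*d - 1165) + 825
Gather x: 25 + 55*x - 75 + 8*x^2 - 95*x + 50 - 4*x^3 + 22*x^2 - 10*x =-4*x^3 + 30*x^2 - 50*x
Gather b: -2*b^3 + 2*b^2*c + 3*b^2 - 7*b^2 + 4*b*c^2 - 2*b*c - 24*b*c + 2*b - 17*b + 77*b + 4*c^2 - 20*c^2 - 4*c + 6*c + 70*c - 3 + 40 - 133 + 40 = -2*b^3 + b^2*(2*c - 4) + b*(4*c^2 - 26*c + 62) - 16*c^2 + 72*c - 56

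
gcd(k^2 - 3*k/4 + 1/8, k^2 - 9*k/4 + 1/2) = k - 1/4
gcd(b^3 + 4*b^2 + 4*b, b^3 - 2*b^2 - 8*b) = b^2 + 2*b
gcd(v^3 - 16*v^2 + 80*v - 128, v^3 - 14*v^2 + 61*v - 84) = v - 4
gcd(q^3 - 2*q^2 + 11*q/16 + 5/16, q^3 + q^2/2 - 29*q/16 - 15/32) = q^2 - q - 5/16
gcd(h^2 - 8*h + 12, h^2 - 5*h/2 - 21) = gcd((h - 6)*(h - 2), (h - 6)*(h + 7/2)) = h - 6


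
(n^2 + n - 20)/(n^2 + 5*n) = (n - 4)/n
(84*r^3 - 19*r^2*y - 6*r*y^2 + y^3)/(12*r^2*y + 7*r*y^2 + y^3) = (21*r^2 - 10*r*y + y^2)/(y*(3*r + y))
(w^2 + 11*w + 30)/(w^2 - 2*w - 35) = (w + 6)/(w - 7)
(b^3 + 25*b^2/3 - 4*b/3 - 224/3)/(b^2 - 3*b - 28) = (3*b^2 + 13*b - 56)/(3*(b - 7))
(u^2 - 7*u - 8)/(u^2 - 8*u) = (u + 1)/u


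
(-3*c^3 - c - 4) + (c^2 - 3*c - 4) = -3*c^3 + c^2 - 4*c - 8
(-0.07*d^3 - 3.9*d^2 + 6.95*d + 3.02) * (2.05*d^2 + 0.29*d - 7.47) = -0.1435*d^5 - 8.0153*d^4 + 13.6394*d^3 + 37.3395*d^2 - 51.0407*d - 22.5594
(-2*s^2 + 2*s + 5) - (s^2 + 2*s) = 5 - 3*s^2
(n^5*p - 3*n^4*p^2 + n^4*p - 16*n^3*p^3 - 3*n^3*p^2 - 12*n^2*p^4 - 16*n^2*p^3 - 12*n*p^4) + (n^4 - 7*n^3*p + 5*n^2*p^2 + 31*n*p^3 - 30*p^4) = n^5*p - 3*n^4*p^2 + n^4*p + n^4 - 16*n^3*p^3 - 3*n^3*p^2 - 7*n^3*p - 12*n^2*p^4 - 16*n^2*p^3 + 5*n^2*p^2 - 12*n*p^4 + 31*n*p^3 - 30*p^4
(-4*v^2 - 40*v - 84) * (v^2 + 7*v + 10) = -4*v^4 - 68*v^3 - 404*v^2 - 988*v - 840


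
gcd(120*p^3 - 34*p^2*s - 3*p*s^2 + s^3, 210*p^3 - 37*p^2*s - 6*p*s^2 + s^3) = 30*p^2 - p*s - s^2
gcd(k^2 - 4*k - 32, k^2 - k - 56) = k - 8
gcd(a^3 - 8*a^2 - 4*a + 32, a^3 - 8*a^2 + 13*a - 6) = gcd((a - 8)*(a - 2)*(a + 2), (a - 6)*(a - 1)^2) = 1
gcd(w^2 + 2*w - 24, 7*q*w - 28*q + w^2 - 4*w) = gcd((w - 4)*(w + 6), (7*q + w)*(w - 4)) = w - 4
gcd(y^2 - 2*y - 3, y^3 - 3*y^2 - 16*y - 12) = y + 1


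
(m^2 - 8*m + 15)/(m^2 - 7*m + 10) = (m - 3)/(m - 2)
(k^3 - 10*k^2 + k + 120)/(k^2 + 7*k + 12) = (k^2 - 13*k + 40)/(k + 4)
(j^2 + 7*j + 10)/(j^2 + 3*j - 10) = (j + 2)/(j - 2)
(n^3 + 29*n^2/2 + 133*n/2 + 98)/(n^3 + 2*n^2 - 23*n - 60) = (2*n^2 + 21*n + 49)/(2*(n^2 - 2*n - 15))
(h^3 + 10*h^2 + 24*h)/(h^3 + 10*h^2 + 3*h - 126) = h*(h + 4)/(h^2 + 4*h - 21)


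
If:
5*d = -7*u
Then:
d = -7*u/5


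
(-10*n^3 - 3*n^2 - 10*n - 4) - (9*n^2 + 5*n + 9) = -10*n^3 - 12*n^2 - 15*n - 13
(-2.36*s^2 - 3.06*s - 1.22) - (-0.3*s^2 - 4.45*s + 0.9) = -2.06*s^2 + 1.39*s - 2.12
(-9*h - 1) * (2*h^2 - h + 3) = -18*h^3 + 7*h^2 - 26*h - 3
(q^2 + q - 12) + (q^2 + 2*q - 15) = 2*q^2 + 3*q - 27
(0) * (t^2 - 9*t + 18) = 0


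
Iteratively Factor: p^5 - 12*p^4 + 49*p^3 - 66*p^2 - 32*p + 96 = (p - 4)*(p^4 - 8*p^3 + 17*p^2 + 2*p - 24) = (p - 4)*(p + 1)*(p^3 - 9*p^2 + 26*p - 24) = (p - 4)^2*(p + 1)*(p^2 - 5*p + 6) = (p - 4)^2*(p - 3)*(p + 1)*(p - 2)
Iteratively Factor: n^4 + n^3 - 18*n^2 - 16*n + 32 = (n + 2)*(n^3 - n^2 - 16*n + 16) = (n - 1)*(n + 2)*(n^2 - 16) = (n - 1)*(n + 2)*(n + 4)*(n - 4)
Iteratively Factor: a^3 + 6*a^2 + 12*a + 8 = (a + 2)*(a^2 + 4*a + 4) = (a + 2)^2*(a + 2)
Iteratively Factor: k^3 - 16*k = (k - 4)*(k^2 + 4*k) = (k - 4)*(k + 4)*(k)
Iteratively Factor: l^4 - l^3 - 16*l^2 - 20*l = (l + 2)*(l^3 - 3*l^2 - 10*l) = l*(l + 2)*(l^2 - 3*l - 10) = l*(l - 5)*(l + 2)*(l + 2)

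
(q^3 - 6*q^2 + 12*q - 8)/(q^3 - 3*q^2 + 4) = (q - 2)/(q + 1)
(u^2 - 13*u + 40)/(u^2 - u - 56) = (u - 5)/(u + 7)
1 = 1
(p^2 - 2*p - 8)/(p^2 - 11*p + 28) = (p + 2)/(p - 7)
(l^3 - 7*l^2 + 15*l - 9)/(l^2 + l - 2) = (l^2 - 6*l + 9)/(l + 2)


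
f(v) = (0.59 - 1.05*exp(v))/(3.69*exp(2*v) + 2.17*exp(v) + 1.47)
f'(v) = (0.59 - 1.05*exp(v))*(-7.38*exp(2*v) - 2.17*exp(v))/(3.69*exp(2*v) + 2.17*exp(v) + 1.47)^2 - 1.05*exp(v)/(3.69*exp(2*v) + 2.17*exp(v) + 1.47)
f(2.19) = -0.03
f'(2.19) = 0.02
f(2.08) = -0.03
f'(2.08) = 0.03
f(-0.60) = 0.00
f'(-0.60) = -0.16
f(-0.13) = -0.05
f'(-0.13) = -0.08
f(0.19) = -0.07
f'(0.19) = -0.03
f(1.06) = -0.06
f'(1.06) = 0.03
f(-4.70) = 0.39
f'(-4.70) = -0.01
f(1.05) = -0.06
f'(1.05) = 0.03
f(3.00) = -0.01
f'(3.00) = 0.01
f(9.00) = 0.00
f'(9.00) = 0.00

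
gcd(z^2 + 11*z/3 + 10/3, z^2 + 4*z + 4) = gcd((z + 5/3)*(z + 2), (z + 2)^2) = z + 2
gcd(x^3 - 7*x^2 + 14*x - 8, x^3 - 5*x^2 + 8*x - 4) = x^2 - 3*x + 2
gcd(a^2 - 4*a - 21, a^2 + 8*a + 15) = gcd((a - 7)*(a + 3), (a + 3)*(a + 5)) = a + 3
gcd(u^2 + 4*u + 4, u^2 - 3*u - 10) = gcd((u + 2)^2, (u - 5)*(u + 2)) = u + 2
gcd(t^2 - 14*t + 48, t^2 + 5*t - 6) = 1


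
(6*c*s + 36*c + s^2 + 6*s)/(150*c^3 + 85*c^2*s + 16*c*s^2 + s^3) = (s + 6)/(25*c^2 + 10*c*s + s^2)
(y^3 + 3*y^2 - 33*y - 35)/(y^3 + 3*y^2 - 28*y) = (y^2 - 4*y - 5)/(y*(y - 4))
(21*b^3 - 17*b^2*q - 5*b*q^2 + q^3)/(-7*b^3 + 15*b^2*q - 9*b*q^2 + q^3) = (3*b + q)/(-b + q)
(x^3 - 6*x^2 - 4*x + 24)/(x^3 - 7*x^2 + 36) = (x - 2)/(x - 3)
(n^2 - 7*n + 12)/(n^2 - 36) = (n^2 - 7*n + 12)/(n^2 - 36)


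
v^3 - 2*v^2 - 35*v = v*(v - 7)*(v + 5)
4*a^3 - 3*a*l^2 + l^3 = (-2*a + l)^2*(a + l)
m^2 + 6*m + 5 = (m + 1)*(m + 5)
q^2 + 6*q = q*(q + 6)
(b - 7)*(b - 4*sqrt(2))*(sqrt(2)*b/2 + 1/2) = sqrt(2)*b^3/2 - 7*sqrt(2)*b^2/2 - 7*b^2/2 - 2*sqrt(2)*b + 49*b/2 + 14*sqrt(2)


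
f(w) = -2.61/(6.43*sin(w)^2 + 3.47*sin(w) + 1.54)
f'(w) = -2.61*(-12.86*sin(w)*cos(w) - 3.47*cos(w))/(6.43*sin(w)^2 + 3.47*sin(w) + 1.54)^2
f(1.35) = -0.24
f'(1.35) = 0.08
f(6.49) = -1.03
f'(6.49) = 2.45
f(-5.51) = -0.37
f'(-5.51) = 0.46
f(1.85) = -0.24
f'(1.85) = -0.10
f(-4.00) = -0.33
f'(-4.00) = -0.37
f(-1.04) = -0.78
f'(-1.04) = -0.91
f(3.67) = -1.83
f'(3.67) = 3.35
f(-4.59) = -0.23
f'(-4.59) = -0.04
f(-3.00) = -2.21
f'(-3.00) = -3.08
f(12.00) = -1.71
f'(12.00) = -3.23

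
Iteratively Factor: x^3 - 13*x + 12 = (x + 4)*(x^2 - 4*x + 3) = (x - 1)*(x + 4)*(x - 3)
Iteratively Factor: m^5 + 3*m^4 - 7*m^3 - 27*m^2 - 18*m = (m + 1)*(m^4 + 2*m^3 - 9*m^2 - 18*m) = (m + 1)*(m + 3)*(m^3 - m^2 - 6*m) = (m - 3)*(m + 1)*(m + 3)*(m^2 + 2*m) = m*(m - 3)*(m + 1)*(m + 3)*(m + 2)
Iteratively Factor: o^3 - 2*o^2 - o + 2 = (o - 2)*(o^2 - 1) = (o - 2)*(o + 1)*(o - 1)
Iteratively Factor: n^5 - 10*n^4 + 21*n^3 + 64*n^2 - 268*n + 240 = (n - 2)*(n^4 - 8*n^3 + 5*n^2 + 74*n - 120) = (n - 2)^2*(n^3 - 6*n^2 - 7*n + 60) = (n - 4)*(n - 2)^2*(n^2 - 2*n - 15) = (n - 5)*(n - 4)*(n - 2)^2*(n + 3)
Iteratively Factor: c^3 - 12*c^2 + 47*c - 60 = (c - 3)*(c^2 - 9*c + 20) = (c - 4)*(c - 3)*(c - 5)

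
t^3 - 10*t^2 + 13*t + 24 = (t - 8)*(t - 3)*(t + 1)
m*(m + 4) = m^2 + 4*m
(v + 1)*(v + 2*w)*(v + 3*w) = v^3 + 5*v^2*w + v^2 + 6*v*w^2 + 5*v*w + 6*w^2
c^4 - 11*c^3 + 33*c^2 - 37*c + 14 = (c - 7)*(c - 2)*(c - 1)^2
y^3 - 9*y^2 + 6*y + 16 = (y - 8)*(y - 2)*(y + 1)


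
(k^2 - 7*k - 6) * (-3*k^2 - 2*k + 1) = -3*k^4 + 19*k^3 + 33*k^2 + 5*k - 6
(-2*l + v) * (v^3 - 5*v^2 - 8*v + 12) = -2*l*v^3 + 10*l*v^2 + 16*l*v - 24*l + v^4 - 5*v^3 - 8*v^2 + 12*v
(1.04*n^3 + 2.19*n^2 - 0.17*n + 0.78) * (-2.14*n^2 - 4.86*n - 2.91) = -2.2256*n^5 - 9.741*n^4 - 13.306*n^3 - 7.2159*n^2 - 3.2961*n - 2.2698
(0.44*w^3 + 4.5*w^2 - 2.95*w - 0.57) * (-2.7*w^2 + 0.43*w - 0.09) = -1.188*w^5 - 11.9608*w^4 + 9.8604*w^3 - 0.1345*w^2 + 0.0204*w + 0.0513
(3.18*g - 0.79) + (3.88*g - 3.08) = 7.06*g - 3.87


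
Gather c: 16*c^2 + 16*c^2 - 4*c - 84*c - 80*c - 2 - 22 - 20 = 32*c^2 - 168*c - 44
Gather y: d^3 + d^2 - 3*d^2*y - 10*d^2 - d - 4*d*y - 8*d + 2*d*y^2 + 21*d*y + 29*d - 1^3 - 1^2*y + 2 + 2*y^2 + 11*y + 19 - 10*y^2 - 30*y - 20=d^3 - 9*d^2 + 20*d + y^2*(2*d - 8) + y*(-3*d^2 + 17*d - 20)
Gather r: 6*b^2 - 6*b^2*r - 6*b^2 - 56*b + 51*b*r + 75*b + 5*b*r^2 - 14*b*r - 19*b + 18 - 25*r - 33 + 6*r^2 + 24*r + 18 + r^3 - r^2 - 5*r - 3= r^3 + r^2*(5*b + 5) + r*(-6*b^2 + 37*b - 6)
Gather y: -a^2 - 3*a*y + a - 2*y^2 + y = -a^2 + a - 2*y^2 + y*(1 - 3*a)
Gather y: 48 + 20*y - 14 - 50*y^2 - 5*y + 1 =-50*y^2 + 15*y + 35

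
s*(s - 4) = s^2 - 4*s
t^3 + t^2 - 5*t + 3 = (t - 1)^2*(t + 3)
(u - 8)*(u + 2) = u^2 - 6*u - 16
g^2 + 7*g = g*(g + 7)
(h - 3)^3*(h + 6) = h^4 - 3*h^3 - 27*h^2 + 135*h - 162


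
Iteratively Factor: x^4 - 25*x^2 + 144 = (x - 3)*(x^3 + 3*x^2 - 16*x - 48) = (x - 3)*(x + 4)*(x^2 - x - 12) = (x - 4)*(x - 3)*(x + 4)*(x + 3)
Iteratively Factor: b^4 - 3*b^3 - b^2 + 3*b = (b + 1)*(b^3 - 4*b^2 + 3*b) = (b - 1)*(b + 1)*(b^2 - 3*b) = b*(b - 1)*(b + 1)*(b - 3)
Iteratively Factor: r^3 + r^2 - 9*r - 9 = (r + 1)*(r^2 - 9) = (r - 3)*(r + 1)*(r + 3)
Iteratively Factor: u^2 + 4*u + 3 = (u + 1)*(u + 3)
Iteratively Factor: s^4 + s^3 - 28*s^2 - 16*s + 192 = (s + 4)*(s^3 - 3*s^2 - 16*s + 48) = (s - 4)*(s + 4)*(s^2 + s - 12) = (s - 4)*(s - 3)*(s + 4)*(s + 4)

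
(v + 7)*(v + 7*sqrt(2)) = v^2 + 7*v + 7*sqrt(2)*v + 49*sqrt(2)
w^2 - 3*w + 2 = (w - 2)*(w - 1)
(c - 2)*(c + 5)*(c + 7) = c^3 + 10*c^2 + 11*c - 70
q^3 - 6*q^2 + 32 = (q - 4)^2*(q + 2)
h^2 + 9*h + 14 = (h + 2)*(h + 7)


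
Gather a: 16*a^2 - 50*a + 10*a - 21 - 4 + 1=16*a^2 - 40*a - 24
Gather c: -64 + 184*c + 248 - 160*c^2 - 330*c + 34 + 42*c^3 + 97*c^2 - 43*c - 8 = 42*c^3 - 63*c^2 - 189*c + 210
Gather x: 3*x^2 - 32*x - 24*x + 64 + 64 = 3*x^2 - 56*x + 128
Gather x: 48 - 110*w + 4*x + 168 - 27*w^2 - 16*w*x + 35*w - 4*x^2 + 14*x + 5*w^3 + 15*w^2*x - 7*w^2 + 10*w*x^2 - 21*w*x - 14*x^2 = 5*w^3 - 34*w^2 - 75*w + x^2*(10*w - 18) + x*(15*w^2 - 37*w + 18) + 216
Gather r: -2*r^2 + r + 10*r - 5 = -2*r^2 + 11*r - 5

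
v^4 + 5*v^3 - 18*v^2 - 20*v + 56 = (v - 2)^2*(v + 2)*(v + 7)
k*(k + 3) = k^2 + 3*k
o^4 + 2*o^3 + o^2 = o^2*(o + 1)^2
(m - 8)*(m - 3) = m^2 - 11*m + 24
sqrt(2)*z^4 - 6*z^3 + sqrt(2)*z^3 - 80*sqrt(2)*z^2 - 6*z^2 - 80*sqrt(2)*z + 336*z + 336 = (z - 7*sqrt(2))*(z - 2*sqrt(2))*(z + 6*sqrt(2))*(sqrt(2)*z + sqrt(2))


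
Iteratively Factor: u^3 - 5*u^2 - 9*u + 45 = (u + 3)*(u^2 - 8*u + 15) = (u - 3)*(u + 3)*(u - 5)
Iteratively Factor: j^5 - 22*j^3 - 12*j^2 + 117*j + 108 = (j + 3)*(j^4 - 3*j^3 - 13*j^2 + 27*j + 36) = (j + 1)*(j + 3)*(j^3 - 4*j^2 - 9*j + 36) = (j + 1)*(j + 3)^2*(j^2 - 7*j + 12) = (j - 3)*(j + 1)*(j + 3)^2*(j - 4)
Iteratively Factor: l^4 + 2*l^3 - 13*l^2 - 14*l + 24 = (l - 1)*(l^3 + 3*l^2 - 10*l - 24) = (l - 1)*(l + 2)*(l^2 + l - 12) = (l - 1)*(l + 2)*(l + 4)*(l - 3)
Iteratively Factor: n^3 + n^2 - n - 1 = (n + 1)*(n^2 - 1) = (n + 1)^2*(n - 1)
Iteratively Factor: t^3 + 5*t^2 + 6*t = (t)*(t^2 + 5*t + 6) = t*(t + 2)*(t + 3)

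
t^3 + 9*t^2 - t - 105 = (t - 3)*(t + 5)*(t + 7)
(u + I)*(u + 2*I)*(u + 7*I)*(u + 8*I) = u^4 + 18*I*u^3 - 103*u^2 - 198*I*u + 112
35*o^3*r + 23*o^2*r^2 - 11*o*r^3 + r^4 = r*(-7*o + r)*(-5*o + r)*(o + r)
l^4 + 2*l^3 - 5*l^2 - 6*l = l*(l - 2)*(l + 1)*(l + 3)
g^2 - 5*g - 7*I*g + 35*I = (g - 5)*(g - 7*I)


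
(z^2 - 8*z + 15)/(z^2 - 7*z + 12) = (z - 5)/(z - 4)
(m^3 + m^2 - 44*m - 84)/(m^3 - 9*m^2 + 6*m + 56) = (m + 6)/(m - 4)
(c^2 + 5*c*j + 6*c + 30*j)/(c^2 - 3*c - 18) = (c^2 + 5*c*j + 6*c + 30*j)/(c^2 - 3*c - 18)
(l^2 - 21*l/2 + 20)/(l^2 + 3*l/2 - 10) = (l - 8)/(l + 4)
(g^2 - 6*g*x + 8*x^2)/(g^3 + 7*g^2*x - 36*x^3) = (g - 4*x)/(g^2 + 9*g*x + 18*x^2)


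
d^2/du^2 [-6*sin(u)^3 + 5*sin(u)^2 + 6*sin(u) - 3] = 54*sin(u)^3 - 20*sin(u)^2 - 42*sin(u) + 10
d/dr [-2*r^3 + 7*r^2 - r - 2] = -6*r^2 + 14*r - 1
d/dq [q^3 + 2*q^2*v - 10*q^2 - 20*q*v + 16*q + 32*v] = 3*q^2 + 4*q*v - 20*q - 20*v + 16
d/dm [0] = 0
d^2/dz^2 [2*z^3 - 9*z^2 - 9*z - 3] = 12*z - 18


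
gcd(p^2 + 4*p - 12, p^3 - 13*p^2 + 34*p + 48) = 1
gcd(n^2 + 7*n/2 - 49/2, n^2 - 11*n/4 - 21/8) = n - 7/2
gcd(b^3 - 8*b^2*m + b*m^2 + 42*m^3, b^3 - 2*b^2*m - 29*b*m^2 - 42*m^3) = b^2 - 5*b*m - 14*m^2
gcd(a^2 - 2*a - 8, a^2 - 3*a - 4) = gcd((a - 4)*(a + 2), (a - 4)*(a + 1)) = a - 4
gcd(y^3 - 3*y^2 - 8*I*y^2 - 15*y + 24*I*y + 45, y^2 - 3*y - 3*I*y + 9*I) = y^2 + y*(-3 - 3*I) + 9*I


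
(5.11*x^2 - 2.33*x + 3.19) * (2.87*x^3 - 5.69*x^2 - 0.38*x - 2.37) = 14.6657*x^5 - 35.763*x^4 + 20.4712*x^3 - 29.3764*x^2 + 4.3099*x - 7.5603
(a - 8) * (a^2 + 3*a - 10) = a^3 - 5*a^2 - 34*a + 80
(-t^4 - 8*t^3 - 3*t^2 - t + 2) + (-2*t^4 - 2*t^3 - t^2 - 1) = -3*t^4 - 10*t^3 - 4*t^2 - t + 1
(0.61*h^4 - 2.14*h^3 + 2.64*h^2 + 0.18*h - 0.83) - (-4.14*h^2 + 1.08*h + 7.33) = 0.61*h^4 - 2.14*h^3 + 6.78*h^2 - 0.9*h - 8.16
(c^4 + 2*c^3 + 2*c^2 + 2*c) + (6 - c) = c^4 + 2*c^3 + 2*c^2 + c + 6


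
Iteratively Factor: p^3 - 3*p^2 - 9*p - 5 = (p - 5)*(p^2 + 2*p + 1) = (p - 5)*(p + 1)*(p + 1)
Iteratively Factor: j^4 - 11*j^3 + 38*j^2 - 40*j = (j - 5)*(j^3 - 6*j^2 + 8*j) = j*(j - 5)*(j^2 - 6*j + 8) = j*(j - 5)*(j - 2)*(j - 4)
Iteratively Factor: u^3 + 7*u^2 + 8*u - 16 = (u - 1)*(u^2 + 8*u + 16) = (u - 1)*(u + 4)*(u + 4)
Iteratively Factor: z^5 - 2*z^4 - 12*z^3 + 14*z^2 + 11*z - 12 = (z + 1)*(z^4 - 3*z^3 - 9*z^2 + 23*z - 12) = (z + 1)*(z + 3)*(z^3 - 6*z^2 + 9*z - 4) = (z - 1)*(z + 1)*(z + 3)*(z^2 - 5*z + 4) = (z - 1)^2*(z + 1)*(z + 3)*(z - 4)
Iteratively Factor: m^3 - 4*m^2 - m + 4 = (m - 1)*(m^2 - 3*m - 4) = (m - 4)*(m - 1)*(m + 1)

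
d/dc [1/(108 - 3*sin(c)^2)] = 2*sin(c)*cos(c)/(3*(sin(c)^2 - 36)^2)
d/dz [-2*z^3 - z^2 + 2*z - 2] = -6*z^2 - 2*z + 2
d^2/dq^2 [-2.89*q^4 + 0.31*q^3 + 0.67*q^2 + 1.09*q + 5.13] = -34.68*q^2 + 1.86*q + 1.34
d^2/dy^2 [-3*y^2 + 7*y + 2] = -6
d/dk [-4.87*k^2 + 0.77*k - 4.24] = 0.77 - 9.74*k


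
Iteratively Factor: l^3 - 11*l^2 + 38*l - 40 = (l - 4)*(l^2 - 7*l + 10) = (l - 5)*(l - 4)*(l - 2)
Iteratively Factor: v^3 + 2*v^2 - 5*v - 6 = (v + 1)*(v^2 + v - 6) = (v + 1)*(v + 3)*(v - 2)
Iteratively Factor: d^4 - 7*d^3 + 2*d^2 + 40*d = (d)*(d^3 - 7*d^2 + 2*d + 40) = d*(d + 2)*(d^2 - 9*d + 20) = d*(d - 5)*(d + 2)*(d - 4)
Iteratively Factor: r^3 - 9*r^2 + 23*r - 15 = (r - 1)*(r^2 - 8*r + 15) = (r - 3)*(r - 1)*(r - 5)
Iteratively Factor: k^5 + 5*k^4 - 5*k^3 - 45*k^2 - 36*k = (k + 1)*(k^4 + 4*k^3 - 9*k^2 - 36*k) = (k + 1)*(k + 4)*(k^3 - 9*k) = (k + 1)*(k + 3)*(k + 4)*(k^2 - 3*k) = k*(k + 1)*(k + 3)*(k + 4)*(k - 3)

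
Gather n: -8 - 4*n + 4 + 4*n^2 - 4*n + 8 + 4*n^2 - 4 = 8*n^2 - 8*n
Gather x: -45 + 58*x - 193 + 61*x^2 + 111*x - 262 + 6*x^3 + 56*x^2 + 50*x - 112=6*x^3 + 117*x^2 + 219*x - 612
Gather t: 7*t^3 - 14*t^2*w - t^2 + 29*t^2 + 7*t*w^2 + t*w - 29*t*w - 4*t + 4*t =7*t^3 + t^2*(28 - 14*w) + t*(7*w^2 - 28*w)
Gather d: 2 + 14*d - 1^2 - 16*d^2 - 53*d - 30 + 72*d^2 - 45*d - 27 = 56*d^2 - 84*d - 56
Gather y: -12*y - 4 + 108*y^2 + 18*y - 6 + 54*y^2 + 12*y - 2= 162*y^2 + 18*y - 12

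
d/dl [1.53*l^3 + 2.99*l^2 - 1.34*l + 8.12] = 4.59*l^2 + 5.98*l - 1.34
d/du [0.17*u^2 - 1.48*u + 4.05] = 0.34*u - 1.48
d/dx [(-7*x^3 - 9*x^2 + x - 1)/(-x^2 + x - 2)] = (7*x^4 - 14*x^3 + 34*x^2 + 34*x - 1)/(x^4 - 2*x^3 + 5*x^2 - 4*x + 4)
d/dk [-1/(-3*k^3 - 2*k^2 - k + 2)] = (-9*k^2 - 4*k - 1)/(3*k^3 + 2*k^2 + k - 2)^2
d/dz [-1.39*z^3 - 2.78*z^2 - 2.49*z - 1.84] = -4.17*z^2 - 5.56*z - 2.49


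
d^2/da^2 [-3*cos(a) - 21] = 3*cos(a)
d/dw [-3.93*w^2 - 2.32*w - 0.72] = -7.86*w - 2.32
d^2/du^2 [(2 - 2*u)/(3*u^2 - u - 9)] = 4*((u - 1)*(6*u - 1)^2 + (9*u - 4)*(-3*u^2 + u + 9))/(-3*u^2 + u + 9)^3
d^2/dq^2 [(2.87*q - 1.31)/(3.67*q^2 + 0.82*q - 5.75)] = ((4.9086 - 63.1974*q)*(3.67*q^2 + 0.82*q - 5.75) + (2.87*q - 1.31)*(7.34*q + 0.82)*(14.68*q + 1.64))/(3.67*q^2 + 0.82*q - 5.75)^3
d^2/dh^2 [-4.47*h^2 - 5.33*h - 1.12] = -8.94000000000000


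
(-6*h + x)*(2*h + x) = -12*h^2 - 4*h*x + x^2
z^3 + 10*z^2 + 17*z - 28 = (z - 1)*(z + 4)*(z + 7)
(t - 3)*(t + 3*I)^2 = t^3 - 3*t^2 + 6*I*t^2 - 9*t - 18*I*t + 27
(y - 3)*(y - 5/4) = y^2 - 17*y/4 + 15/4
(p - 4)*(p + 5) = p^2 + p - 20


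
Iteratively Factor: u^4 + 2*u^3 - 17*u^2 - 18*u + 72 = (u + 4)*(u^3 - 2*u^2 - 9*u + 18) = (u - 3)*(u + 4)*(u^2 + u - 6) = (u - 3)*(u - 2)*(u + 4)*(u + 3)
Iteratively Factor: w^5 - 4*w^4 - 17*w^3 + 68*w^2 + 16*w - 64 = (w - 4)*(w^4 - 17*w^2 + 16) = (w - 4)*(w + 1)*(w^3 - w^2 - 16*w + 16) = (w - 4)^2*(w + 1)*(w^2 + 3*w - 4) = (w - 4)^2*(w + 1)*(w + 4)*(w - 1)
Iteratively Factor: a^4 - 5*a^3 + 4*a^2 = (a)*(a^3 - 5*a^2 + 4*a) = a^2*(a^2 - 5*a + 4) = a^2*(a - 4)*(a - 1)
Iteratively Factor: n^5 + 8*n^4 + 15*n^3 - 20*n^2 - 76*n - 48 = (n + 3)*(n^4 + 5*n^3 - 20*n - 16) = (n - 2)*(n + 3)*(n^3 + 7*n^2 + 14*n + 8) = (n - 2)*(n + 2)*(n + 3)*(n^2 + 5*n + 4) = (n - 2)*(n + 1)*(n + 2)*(n + 3)*(n + 4)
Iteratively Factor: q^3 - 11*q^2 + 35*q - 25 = (q - 1)*(q^2 - 10*q + 25) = (q - 5)*(q - 1)*(q - 5)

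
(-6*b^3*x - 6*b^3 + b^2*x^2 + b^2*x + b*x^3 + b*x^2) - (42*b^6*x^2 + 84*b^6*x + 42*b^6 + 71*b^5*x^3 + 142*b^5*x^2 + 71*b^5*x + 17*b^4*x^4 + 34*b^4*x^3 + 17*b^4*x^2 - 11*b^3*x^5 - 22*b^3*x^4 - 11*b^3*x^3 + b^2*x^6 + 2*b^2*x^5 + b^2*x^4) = -42*b^6*x^2 - 84*b^6*x - 42*b^6 - 71*b^5*x^3 - 142*b^5*x^2 - 71*b^5*x - 17*b^4*x^4 - 34*b^4*x^3 - 17*b^4*x^2 + 11*b^3*x^5 + 22*b^3*x^4 + 11*b^3*x^3 - 6*b^3*x - 6*b^3 - b^2*x^6 - 2*b^2*x^5 - b^2*x^4 + b^2*x^2 + b^2*x + b*x^3 + b*x^2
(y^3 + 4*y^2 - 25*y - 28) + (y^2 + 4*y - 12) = y^3 + 5*y^2 - 21*y - 40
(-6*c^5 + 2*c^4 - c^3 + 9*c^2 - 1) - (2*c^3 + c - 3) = -6*c^5 + 2*c^4 - 3*c^3 + 9*c^2 - c + 2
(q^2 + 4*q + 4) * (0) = 0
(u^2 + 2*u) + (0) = u^2 + 2*u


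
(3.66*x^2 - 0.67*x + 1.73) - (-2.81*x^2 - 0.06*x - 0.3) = 6.47*x^2 - 0.61*x + 2.03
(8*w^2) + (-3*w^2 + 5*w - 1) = 5*w^2 + 5*w - 1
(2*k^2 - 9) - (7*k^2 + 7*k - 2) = -5*k^2 - 7*k - 7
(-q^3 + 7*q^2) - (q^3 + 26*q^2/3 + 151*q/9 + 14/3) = -2*q^3 - 5*q^2/3 - 151*q/9 - 14/3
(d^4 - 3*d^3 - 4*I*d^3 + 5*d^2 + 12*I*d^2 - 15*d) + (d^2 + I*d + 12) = d^4 - 3*d^3 - 4*I*d^3 + 6*d^2 + 12*I*d^2 - 15*d + I*d + 12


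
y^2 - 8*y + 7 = (y - 7)*(y - 1)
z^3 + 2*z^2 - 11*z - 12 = (z - 3)*(z + 1)*(z + 4)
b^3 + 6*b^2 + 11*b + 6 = (b + 1)*(b + 2)*(b + 3)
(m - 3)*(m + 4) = m^2 + m - 12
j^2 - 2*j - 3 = (j - 3)*(j + 1)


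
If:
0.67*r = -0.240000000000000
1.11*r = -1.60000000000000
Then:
No Solution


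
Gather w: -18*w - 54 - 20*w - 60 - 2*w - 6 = -40*w - 120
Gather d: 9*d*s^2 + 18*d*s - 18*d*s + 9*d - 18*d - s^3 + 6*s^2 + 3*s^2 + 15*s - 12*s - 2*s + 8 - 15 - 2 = d*(9*s^2 - 9) - s^3 + 9*s^2 + s - 9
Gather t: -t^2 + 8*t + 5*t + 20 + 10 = -t^2 + 13*t + 30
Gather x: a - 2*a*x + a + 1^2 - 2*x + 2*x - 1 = -2*a*x + 2*a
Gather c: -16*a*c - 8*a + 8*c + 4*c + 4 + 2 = -8*a + c*(12 - 16*a) + 6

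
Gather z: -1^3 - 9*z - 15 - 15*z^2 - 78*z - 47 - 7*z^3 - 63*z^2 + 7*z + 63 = -7*z^3 - 78*z^2 - 80*z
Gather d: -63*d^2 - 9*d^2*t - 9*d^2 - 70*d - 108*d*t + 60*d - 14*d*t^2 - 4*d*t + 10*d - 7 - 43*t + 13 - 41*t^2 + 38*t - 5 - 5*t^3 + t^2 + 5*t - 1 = d^2*(-9*t - 72) + d*(-14*t^2 - 112*t) - 5*t^3 - 40*t^2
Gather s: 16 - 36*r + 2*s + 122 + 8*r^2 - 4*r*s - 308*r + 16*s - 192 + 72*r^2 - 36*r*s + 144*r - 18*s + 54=80*r^2 - 40*r*s - 200*r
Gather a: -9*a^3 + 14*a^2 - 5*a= -9*a^3 + 14*a^2 - 5*a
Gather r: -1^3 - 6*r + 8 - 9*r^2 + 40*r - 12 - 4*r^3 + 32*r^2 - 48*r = -4*r^3 + 23*r^2 - 14*r - 5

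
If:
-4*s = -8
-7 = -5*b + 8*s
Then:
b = 23/5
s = 2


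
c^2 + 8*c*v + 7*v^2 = (c + v)*(c + 7*v)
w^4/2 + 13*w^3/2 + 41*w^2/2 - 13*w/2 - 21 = (w/2 + 1/2)*(w - 1)*(w + 6)*(w + 7)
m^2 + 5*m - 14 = (m - 2)*(m + 7)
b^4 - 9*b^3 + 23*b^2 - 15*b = b*(b - 5)*(b - 3)*(b - 1)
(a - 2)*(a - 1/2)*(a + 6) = a^3 + 7*a^2/2 - 14*a + 6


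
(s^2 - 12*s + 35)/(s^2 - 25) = (s - 7)/(s + 5)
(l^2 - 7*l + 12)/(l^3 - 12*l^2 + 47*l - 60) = 1/(l - 5)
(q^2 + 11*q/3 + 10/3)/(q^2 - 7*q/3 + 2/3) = (3*q^2 + 11*q + 10)/(3*q^2 - 7*q + 2)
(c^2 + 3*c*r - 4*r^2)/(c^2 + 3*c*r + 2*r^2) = (c^2 + 3*c*r - 4*r^2)/(c^2 + 3*c*r + 2*r^2)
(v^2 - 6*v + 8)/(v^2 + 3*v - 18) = (v^2 - 6*v + 8)/(v^2 + 3*v - 18)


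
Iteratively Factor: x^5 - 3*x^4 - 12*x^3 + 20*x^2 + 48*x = (x)*(x^4 - 3*x^3 - 12*x^2 + 20*x + 48) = x*(x + 2)*(x^3 - 5*x^2 - 2*x + 24) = x*(x - 3)*(x + 2)*(x^2 - 2*x - 8) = x*(x - 3)*(x + 2)^2*(x - 4)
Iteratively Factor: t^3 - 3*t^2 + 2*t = (t)*(t^2 - 3*t + 2) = t*(t - 1)*(t - 2)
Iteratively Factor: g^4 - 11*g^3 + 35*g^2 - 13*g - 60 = (g - 3)*(g^3 - 8*g^2 + 11*g + 20) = (g - 5)*(g - 3)*(g^2 - 3*g - 4) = (g - 5)*(g - 4)*(g - 3)*(g + 1)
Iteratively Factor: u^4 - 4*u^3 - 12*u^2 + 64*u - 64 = (u - 4)*(u^3 - 12*u + 16) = (u - 4)*(u + 4)*(u^2 - 4*u + 4) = (u - 4)*(u - 2)*(u + 4)*(u - 2)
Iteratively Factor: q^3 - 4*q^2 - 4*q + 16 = (q + 2)*(q^2 - 6*q + 8) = (q - 4)*(q + 2)*(q - 2)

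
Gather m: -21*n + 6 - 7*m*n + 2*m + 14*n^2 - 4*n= m*(2 - 7*n) + 14*n^2 - 25*n + 6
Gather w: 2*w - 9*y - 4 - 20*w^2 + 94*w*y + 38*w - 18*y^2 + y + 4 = -20*w^2 + w*(94*y + 40) - 18*y^2 - 8*y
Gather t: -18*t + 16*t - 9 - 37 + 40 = -2*t - 6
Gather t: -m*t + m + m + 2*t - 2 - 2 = 2*m + t*(2 - m) - 4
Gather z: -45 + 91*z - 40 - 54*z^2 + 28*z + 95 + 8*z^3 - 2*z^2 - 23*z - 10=8*z^3 - 56*z^2 + 96*z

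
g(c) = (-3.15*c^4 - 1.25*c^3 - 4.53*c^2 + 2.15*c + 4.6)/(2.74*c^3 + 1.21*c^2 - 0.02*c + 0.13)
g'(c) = (-8.22*c^2 - 2.42*c + 0.02)*(-3.15*c^4 - 1.25*c^3 - 4.53*c^2 + 2.15*c + 4.6)/(2.74*c^3 + 1.21*c^2 - 0.02*c + 0.13)^2 + (-12.6*c^3 - 3.75*c^2 - 9.06*c + 2.15)/(2.74*c^3 + 1.21*c^2 - 0.02*c + 0.13)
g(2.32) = -2.98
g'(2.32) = -1.17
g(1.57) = -1.99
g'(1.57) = -1.63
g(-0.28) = 21.44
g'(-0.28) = 34.11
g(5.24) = -6.23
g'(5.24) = -1.11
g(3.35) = -4.14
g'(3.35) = -1.10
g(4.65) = -5.57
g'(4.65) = -1.11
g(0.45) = 7.16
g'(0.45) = -38.01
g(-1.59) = 3.26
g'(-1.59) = -0.34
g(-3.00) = 4.20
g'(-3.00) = -0.89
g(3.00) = -3.75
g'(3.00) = -1.11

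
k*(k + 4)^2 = k^3 + 8*k^2 + 16*k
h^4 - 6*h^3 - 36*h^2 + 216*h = h*(h - 6)^2*(h + 6)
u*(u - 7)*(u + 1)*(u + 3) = u^4 - 3*u^3 - 25*u^2 - 21*u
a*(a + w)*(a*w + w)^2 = a^4*w^2 + a^3*w^3 + 2*a^3*w^2 + 2*a^2*w^3 + a^2*w^2 + a*w^3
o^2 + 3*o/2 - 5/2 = (o - 1)*(o + 5/2)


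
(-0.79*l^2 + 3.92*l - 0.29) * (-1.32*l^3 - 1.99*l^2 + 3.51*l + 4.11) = 1.0428*l^5 - 3.6023*l^4 - 10.1909*l^3 + 11.0894*l^2 + 15.0933*l - 1.1919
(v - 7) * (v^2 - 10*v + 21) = v^3 - 17*v^2 + 91*v - 147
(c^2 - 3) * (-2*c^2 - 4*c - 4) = -2*c^4 - 4*c^3 + 2*c^2 + 12*c + 12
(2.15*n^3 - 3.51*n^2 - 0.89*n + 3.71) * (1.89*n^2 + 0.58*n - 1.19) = 4.0635*n^5 - 5.3869*n^4 - 6.2764*n^3 + 10.6726*n^2 + 3.2109*n - 4.4149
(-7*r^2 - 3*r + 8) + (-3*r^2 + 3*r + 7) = 15 - 10*r^2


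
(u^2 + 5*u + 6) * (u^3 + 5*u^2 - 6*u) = u^5 + 10*u^4 + 25*u^3 - 36*u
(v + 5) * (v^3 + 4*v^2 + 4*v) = v^4 + 9*v^3 + 24*v^2 + 20*v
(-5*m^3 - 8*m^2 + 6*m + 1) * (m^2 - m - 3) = -5*m^5 - 3*m^4 + 29*m^3 + 19*m^2 - 19*m - 3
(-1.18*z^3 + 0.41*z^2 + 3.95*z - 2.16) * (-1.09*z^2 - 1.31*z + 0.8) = 1.2862*z^5 + 1.0989*z^4 - 5.7866*z^3 - 2.4921*z^2 + 5.9896*z - 1.728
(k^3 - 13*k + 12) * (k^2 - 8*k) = k^5 - 8*k^4 - 13*k^3 + 116*k^2 - 96*k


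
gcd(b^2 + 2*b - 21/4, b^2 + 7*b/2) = b + 7/2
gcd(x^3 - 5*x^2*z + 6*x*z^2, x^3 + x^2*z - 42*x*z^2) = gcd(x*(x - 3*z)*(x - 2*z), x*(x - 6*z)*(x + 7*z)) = x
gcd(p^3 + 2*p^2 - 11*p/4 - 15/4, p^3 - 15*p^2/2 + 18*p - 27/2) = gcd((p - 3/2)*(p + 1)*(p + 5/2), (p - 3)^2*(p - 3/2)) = p - 3/2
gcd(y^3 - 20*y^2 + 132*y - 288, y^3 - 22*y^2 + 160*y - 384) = y^2 - 14*y + 48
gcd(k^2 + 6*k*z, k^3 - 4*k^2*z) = k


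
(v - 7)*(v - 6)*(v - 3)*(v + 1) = v^4 - 15*v^3 + 65*v^2 - 45*v - 126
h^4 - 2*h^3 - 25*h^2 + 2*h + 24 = (h - 6)*(h - 1)*(h + 1)*(h + 4)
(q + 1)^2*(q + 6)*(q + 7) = q^4 + 15*q^3 + 69*q^2 + 97*q + 42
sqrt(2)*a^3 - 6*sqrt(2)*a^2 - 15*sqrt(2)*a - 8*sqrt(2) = (a - 8)*(a + 1)*(sqrt(2)*a + sqrt(2))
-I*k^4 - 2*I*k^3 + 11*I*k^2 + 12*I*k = k*(k - 3)*(k + 4)*(-I*k - I)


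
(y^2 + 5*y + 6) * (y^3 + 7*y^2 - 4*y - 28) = y^5 + 12*y^4 + 37*y^3 - 6*y^2 - 164*y - 168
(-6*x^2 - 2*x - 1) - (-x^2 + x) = -5*x^2 - 3*x - 1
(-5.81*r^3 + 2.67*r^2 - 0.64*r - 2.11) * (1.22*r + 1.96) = -7.0882*r^4 - 8.1302*r^3 + 4.4524*r^2 - 3.8286*r - 4.1356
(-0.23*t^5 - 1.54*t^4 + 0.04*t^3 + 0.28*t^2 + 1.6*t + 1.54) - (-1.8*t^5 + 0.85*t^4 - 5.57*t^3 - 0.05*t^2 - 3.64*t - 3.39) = 1.57*t^5 - 2.39*t^4 + 5.61*t^3 + 0.33*t^2 + 5.24*t + 4.93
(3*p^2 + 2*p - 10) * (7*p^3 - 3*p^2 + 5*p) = 21*p^5 + 5*p^4 - 61*p^3 + 40*p^2 - 50*p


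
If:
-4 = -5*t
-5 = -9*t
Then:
No Solution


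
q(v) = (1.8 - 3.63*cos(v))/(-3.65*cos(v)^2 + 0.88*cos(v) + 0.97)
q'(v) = (1.8 - 3.63*cos(v))*(-7.3*sin(v)*cos(v) + 0.88*sin(v))/(-3.65*cos(v)^2 + 0.88*cos(v) + 0.97)^2 + 3.63*sin(v)/(-3.65*cos(v)^2 + 0.88*cos(v) + 0.97)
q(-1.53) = 1.65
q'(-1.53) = -4.59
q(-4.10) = -5.24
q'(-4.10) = 25.33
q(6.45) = 1.04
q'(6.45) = 0.29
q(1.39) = 1.14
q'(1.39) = 3.06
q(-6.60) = 1.11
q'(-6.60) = -0.64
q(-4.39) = 9.08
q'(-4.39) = 95.29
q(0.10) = 1.02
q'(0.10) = 0.16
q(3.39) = -1.61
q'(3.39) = -0.68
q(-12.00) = 1.42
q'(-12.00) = 2.36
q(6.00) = 1.09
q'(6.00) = -0.55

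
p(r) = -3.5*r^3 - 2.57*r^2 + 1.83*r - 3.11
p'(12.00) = -1571.85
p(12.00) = -6399.23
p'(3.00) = -108.09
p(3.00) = -115.25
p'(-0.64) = 0.82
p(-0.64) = -4.42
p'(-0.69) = 0.38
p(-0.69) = -4.45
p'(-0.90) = -2.05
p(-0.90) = -4.29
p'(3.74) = -164.26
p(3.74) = -215.31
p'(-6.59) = -420.29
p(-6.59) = 874.89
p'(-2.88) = -70.46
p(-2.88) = 53.91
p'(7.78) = -673.71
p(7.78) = -1792.62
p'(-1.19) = -6.92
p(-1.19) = -3.03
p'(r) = -10.5*r^2 - 5.14*r + 1.83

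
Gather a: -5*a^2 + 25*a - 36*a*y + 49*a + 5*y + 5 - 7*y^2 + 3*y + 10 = -5*a^2 + a*(74 - 36*y) - 7*y^2 + 8*y + 15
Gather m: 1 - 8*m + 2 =3 - 8*m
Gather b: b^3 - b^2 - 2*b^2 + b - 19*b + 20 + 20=b^3 - 3*b^2 - 18*b + 40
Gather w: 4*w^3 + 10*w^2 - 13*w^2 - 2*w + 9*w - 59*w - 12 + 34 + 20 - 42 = 4*w^3 - 3*w^2 - 52*w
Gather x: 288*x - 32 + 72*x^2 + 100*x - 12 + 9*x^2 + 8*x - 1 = 81*x^2 + 396*x - 45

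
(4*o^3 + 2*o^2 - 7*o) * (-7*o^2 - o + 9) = -28*o^5 - 18*o^4 + 83*o^3 + 25*o^2 - 63*o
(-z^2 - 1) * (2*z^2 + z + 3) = -2*z^4 - z^3 - 5*z^2 - z - 3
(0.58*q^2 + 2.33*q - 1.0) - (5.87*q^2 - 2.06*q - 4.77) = -5.29*q^2 + 4.39*q + 3.77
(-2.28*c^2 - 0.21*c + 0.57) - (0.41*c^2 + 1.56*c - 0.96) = -2.69*c^2 - 1.77*c + 1.53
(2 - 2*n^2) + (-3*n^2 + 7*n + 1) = -5*n^2 + 7*n + 3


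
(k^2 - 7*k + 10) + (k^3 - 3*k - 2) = k^3 + k^2 - 10*k + 8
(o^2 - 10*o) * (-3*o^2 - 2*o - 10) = -3*o^4 + 28*o^3 + 10*o^2 + 100*o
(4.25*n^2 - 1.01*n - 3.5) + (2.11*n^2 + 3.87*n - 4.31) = 6.36*n^2 + 2.86*n - 7.81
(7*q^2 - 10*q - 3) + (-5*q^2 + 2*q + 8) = 2*q^2 - 8*q + 5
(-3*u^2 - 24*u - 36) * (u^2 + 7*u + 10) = -3*u^4 - 45*u^3 - 234*u^2 - 492*u - 360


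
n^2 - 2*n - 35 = (n - 7)*(n + 5)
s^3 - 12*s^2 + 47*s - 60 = (s - 5)*(s - 4)*(s - 3)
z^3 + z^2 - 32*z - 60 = (z - 6)*(z + 2)*(z + 5)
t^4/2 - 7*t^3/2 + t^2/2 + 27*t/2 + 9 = (t/2 + 1/2)*(t - 6)*(t - 3)*(t + 1)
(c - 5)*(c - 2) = c^2 - 7*c + 10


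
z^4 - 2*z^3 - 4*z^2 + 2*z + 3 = (z - 3)*(z - 1)*(z + 1)^2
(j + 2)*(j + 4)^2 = j^3 + 10*j^2 + 32*j + 32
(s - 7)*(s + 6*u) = s^2 + 6*s*u - 7*s - 42*u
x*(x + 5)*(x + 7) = x^3 + 12*x^2 + 35*x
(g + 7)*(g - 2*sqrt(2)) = g^2 - 2*sqrt(2)*g + 7*g - 14*sqrt(2)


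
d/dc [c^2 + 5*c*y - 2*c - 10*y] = 2*c + 5*y - 2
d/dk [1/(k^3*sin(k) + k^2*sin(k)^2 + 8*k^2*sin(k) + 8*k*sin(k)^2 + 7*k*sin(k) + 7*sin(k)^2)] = (-k^3*cos(k) - 3*k^2*sin(k) - k^2*sin(2*k) - 8*k^2*cos(k) - 2*k*sin(k)^2 - 16*k*sin(k) - 8*k*sin(2*k) - 7*k*cos(k) - 8*sin(k)^2 - 7*sin(k) - 7*sin(2*k))/((k + 1)^2*(k + 7)^2*(k + sin(k))^2*sin(k)^2)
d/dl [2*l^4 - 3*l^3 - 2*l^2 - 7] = l*(8*l^2 - 9*l - 4)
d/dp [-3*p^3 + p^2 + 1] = p*(2 - 9*p)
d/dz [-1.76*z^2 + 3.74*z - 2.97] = 3.74 - 3.52*z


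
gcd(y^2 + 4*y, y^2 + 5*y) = y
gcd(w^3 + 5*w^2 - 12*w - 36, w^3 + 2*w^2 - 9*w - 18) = w^2 - w - 6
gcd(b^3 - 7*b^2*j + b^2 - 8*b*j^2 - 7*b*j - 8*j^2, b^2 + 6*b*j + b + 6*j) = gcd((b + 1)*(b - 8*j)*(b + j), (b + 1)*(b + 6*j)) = b + 1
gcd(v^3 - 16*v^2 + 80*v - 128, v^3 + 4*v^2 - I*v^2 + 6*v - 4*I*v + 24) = 1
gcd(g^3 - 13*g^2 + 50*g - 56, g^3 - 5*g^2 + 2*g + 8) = g^2 - 6*g + 8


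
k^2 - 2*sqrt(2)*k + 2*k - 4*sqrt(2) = (k + 2)*(k - 2*sqrt(2))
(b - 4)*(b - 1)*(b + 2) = b^3 - 3*b^2 - 6*b + 8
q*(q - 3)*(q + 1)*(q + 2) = q^4 - 7*q^2 - 6*q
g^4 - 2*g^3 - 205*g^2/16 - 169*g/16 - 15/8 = (g - 5)*(g + 1/4)*(g + 3/4)*(g + 2)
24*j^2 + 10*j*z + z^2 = (4*j + z)*(6*j + z)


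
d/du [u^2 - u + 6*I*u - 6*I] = 2*u - 1 + 6*I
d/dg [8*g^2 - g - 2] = 16*g - 1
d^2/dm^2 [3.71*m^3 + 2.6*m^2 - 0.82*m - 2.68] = 22.26*m + 5.2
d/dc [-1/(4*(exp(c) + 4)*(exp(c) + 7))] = (2*exp(c) + 11)*exp(c)/(4*(exp(c) + 4)^2*(exp(c) + 7)^2)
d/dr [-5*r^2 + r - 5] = 1 - 10*r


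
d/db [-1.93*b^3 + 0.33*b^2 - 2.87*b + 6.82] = -5.79*b^2 + 0.66*b - 2.87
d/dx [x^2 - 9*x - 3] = 2*x - 9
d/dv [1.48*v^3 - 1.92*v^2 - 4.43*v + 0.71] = 4.44*v^2 - 3.84*v - 4.43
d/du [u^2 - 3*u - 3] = 2*u - 3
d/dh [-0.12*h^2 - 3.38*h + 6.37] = -0.24*h - 3.38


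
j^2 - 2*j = j*(j - 2)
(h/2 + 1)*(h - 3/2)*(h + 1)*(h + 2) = h^4/2 + 7*h^3/4 + h^2/4 - 4*h - 3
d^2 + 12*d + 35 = (d + 5)*(d + 7)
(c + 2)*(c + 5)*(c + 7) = c^3 + 14*c^2 + 59*c + 70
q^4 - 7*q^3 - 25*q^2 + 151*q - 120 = (q - 8)*(q - 3)*(q - 1)*(q + 5)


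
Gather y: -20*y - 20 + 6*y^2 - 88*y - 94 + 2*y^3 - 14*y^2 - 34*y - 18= 2*y^3 - 8*y^2 - 142*y - 132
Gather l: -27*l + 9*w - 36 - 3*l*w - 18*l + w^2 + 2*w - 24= l*(-3*w - 45) + w^2 + 11*w - 60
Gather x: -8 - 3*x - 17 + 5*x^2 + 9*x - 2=5*x^2 + 6*x - 27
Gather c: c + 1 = c + 1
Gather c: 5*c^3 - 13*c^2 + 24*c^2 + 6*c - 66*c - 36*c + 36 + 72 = 5*c^3 + 11*c^2 - 96*c + 108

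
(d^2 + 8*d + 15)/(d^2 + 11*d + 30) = (d + 3)/(d + 6)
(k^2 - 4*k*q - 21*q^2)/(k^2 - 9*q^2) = (-k + 7*q)/(-k + 3*q)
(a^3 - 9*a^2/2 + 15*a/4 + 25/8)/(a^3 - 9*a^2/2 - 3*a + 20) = (a^2 - 2*a - 5/4)/(a^2 - 2*a - 8)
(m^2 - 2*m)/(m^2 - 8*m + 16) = m*(m - 2)/(m^2 - 8*m + 16)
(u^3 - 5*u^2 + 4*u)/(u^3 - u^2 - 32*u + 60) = u*(u^2 - 5*u + 4)/(u^3 - u^2 - 32*u + 60)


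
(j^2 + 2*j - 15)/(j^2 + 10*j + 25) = (j - 3)/(j + 5)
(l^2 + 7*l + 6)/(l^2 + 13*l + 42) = (l + 1)/(l + 7)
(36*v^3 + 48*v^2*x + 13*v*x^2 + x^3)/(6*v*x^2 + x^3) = 6*v^2/x^2 + 7*v/x + 1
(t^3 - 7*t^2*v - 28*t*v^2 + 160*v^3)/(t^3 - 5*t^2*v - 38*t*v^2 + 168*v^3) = (t^2 - 3*t*v - 40*v^2)/(t^2 - t*v - 42*v^2)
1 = 1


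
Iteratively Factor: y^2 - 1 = (y - 1)*(y + 1)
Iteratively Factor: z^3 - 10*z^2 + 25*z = (z - 5)*(z^2 - 5*z) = z*(z - 5)*(z - 5)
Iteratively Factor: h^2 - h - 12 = (h + 3)*(h - 4)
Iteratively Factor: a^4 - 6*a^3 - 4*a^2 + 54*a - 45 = (a - 3)*(a^3 - 3*a^2 - 13*a + 15) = (a - 3)*(a + 3)*(a^2 - 6*a + 5) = (a - 5)*(a - 3)*(a + 3)*(a - 1)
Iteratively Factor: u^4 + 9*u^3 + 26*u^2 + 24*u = (u + 4)*(u^3 + 5*u^2 + 6*u) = (u + 2)*(u + 4)*(u^2 + 3*u) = u*(u + 2)*(u + 4)*(u + 3)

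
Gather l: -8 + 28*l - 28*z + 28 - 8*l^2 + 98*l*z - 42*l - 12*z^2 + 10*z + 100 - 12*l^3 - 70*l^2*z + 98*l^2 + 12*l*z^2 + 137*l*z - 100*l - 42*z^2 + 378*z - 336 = -12*l^3 + l^2*(90 - 70*z) + l*(12*z^2 + 235*z - 114) - 54*z^2 + 360*z - 216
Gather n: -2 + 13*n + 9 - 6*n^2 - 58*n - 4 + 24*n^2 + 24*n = 18*n^2 - 21*n + 3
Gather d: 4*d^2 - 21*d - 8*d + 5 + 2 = 4*d^2 - 29*d + 7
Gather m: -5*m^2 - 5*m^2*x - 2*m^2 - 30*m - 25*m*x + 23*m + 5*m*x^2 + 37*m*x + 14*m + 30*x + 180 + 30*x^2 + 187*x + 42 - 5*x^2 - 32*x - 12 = m^2*(-5*x - 7) + m*(5*x^2 + 12*x + 7) + 25*x^2 + 185*x + 210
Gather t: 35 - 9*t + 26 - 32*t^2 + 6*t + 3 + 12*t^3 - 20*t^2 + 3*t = 12*t^3 - 52*t^2 + 64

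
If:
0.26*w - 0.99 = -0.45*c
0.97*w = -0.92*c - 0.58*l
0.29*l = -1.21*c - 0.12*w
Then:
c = 1.01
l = -5.05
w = 2.07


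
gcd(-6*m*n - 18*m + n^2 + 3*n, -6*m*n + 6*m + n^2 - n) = 6*m - n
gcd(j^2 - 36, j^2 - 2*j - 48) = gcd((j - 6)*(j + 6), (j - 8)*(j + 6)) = j + 6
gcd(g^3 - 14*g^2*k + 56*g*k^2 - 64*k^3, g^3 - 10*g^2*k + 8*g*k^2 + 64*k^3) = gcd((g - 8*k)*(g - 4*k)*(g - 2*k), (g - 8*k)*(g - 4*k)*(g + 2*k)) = g^2 - 12*g*k + 32*k^2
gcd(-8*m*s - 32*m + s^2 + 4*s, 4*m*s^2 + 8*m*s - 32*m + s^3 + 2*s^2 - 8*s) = s + 4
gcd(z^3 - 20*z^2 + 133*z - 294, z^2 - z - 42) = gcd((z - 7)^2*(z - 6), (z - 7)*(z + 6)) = z - 7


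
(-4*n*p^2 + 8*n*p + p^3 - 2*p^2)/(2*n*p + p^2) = (-4*n*p + 8*n + p^2 - 2*p)/(2*n + p)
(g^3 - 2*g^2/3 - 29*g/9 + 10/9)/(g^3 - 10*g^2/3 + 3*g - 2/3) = (g + 5/3)/(g - 1)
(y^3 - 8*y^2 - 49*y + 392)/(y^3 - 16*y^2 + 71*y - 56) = (y + 7)/(y - 1)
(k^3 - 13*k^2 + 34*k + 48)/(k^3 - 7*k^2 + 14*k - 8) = (k^3 - 13*k^2 + 34*k + 48)/(k^3 - 7*k^2 + 14*k - 8)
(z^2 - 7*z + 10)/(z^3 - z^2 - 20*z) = (z - 2)/(z*(z + 4))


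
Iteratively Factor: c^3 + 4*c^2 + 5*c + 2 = (c + 1)*(c^2 + 3*c + 2) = (c + 1)*(c + 2)*(c + 1)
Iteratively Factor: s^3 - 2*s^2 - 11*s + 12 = (s - 1)*(s^2 - s - 12) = (s - 4)*(s - 1)*(s + 3)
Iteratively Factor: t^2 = (t)*(t)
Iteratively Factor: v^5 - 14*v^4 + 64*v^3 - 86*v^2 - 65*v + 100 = (v - 1)*(v^4 - 13*v^3 + 51*v^2 - 35*v - 100) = (v - 5)*(v - 1)*(v^3 - 8*v^2 + 11*v + 20) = (v - 5)^2*(v - 1)*(v^2 - 3*v - 4) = (v - 5)^2*(v - 1)*(v + 1)*(v - 4)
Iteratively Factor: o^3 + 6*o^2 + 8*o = (o)*(o^2 + 6*o + 8) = o*(o + 2)*(o + 4)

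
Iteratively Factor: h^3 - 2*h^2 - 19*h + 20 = (h - 1)*(h^2 - h - 20) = (h - 1)*(h + 4)*(h - 5)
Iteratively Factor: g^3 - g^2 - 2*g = (g)*(g^2 - g - 2) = g*(g + 1)*(g - 2)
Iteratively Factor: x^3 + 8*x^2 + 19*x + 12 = (x + 1)*(x^2 + 7*x + 12) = (x + 1)*(x + 3)*(x + 4)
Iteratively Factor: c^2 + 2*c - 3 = (c + 3)*(c - 1)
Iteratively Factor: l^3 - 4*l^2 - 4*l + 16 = (l - 4)*(l^2 - 4) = (l - 4)*(l - 2)*(l + 2)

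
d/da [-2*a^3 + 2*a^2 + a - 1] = -6*a^2 + 4*a + 1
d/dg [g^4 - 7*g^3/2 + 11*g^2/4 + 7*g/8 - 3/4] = 4*g^3 - 21*g^2/2 + 11*g/2 + 7/8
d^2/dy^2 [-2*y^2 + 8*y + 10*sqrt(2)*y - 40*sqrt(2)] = -4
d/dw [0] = 0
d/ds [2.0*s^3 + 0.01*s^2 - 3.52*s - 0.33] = 6.0*s^2 + 0.02*s - 3.52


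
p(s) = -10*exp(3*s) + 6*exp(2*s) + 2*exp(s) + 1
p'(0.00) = -16.00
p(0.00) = -1.00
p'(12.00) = -129336628543664789.11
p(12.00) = -43112156536093662.63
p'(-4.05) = 0.04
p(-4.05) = 1.04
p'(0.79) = -258.26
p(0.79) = -72.44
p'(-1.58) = 0.66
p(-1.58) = 1.58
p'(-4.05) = 0.04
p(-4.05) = 1.04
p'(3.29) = -571540.01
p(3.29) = -189035.47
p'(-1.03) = 0.88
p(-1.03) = 2.02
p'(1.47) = -2232.40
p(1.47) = -699.50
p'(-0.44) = -1.75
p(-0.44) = 2.11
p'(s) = -30*exp(3*s) + 12*exp(2*s) + 2*exp(s)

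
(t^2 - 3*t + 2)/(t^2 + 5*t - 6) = (t - 2)/(t + 6)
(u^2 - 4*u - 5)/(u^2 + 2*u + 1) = (u - 5)/(u + 1)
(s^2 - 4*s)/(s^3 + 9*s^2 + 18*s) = (s - 4)/(s^2 + 9*s + 18)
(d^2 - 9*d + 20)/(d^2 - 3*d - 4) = (d - 5)/(d + 1)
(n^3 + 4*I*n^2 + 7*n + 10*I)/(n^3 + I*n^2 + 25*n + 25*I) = (n - 2*I)/(n - 5*I)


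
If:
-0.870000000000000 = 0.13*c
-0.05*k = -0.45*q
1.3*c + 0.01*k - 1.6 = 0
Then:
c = -6.69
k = 1030.00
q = 114.44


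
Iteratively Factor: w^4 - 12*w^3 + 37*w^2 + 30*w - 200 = (w - 5)*(w^3 - 7*w^2 + 2*w + 40) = (w - 5)*(w + 2)*(w^2 - 9*w + 20) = (w - 5)*(w - 4)*(w + 2)*(w - 5)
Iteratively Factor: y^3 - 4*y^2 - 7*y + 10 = (y + 2)*(y^2 - 6*y + 5) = (y - 5)*(y + 2)*(y - 1)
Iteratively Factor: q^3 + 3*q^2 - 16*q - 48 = (q + 3)*(q^2 - 16) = (q - 4)*(q + 3)*(q + 4)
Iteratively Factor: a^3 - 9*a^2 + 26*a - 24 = (a - 3)*(a^2 - 6*a + 8) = (a - 4)*(a - 3)*(a - 2)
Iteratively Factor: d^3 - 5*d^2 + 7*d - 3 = (d - 1)*(d^2 - 4*d + 3) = (d - 3)*(d - 1)*(d - 1)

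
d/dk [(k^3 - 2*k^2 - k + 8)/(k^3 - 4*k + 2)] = 2*(k^4 - 3*k^3 - 5*k^2 - 4*k + 15)/(k^6 - 8*k^4 + 4*k^3 + 16*k^2 - 16*k + 4)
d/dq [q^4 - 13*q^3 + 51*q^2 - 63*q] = 4*q^3 - 39*q^2 + 102*q - 63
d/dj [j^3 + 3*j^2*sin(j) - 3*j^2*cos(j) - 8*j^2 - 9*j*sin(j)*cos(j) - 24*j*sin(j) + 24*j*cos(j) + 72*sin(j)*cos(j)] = 3*sqrt(2)*j^2*sin(j + pi/4) + 3*j^2 - 18*j*sin(j) - 30*j*cos(j) - 9*j*cos(2*j) - 16*j - 9*sin(2*j)/2 + 72*cos(2*j) + 24*sqrt(2)*cos(j + pi/4)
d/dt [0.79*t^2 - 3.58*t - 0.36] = 1.58*t - 3.58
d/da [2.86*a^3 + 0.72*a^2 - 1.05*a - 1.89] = 8.58*a^2 + 1.44*a - 1.05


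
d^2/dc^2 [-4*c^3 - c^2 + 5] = -24*c - 2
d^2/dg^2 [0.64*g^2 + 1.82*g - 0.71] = 1.28000000000000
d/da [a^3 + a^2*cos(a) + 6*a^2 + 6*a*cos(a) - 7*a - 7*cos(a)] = -a^2*sin(a) + 3*a^2 - 6*a*sin(a) + 2*a*cos(a) + 12*a + 7*sin(a) + 6*cos(a) - 7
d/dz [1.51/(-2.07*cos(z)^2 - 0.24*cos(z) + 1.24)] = -(6.2514*cos(z) + 0.3624)*sin(z)/(2.07*cos(z)^2 + 0.24*cos(z) - 1.24)^2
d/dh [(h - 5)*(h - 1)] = 2*h - 6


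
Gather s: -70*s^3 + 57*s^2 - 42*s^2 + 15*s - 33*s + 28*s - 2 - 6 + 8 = -70*s^3 + 15*s^2 + 10*s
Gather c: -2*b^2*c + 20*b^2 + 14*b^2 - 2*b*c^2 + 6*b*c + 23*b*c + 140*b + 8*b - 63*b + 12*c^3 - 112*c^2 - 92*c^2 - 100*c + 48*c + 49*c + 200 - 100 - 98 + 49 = 34*b^2 + 85*b + 12*c^3 + c^2*(-2*b - 204) + c*(-2*b^2 + 29*b - 3) + 51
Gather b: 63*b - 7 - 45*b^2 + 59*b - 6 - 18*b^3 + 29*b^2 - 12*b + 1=-18*b^3 - 16*b^2 + 110*b - 12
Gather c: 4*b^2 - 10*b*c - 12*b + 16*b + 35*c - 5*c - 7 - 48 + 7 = 4*b^2 + 4*b + c*(30 - 10*b) - 48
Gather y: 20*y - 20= 20*y - 20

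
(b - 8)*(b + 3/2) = b^2 - 13*b/2 - 12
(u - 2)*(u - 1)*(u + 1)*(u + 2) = u^4 - 5*u^2 + 4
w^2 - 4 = (w - 2)*(w + 2)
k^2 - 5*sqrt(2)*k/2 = k*(k - 5*sqrt(2)/2)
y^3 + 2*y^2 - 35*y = y*(y - 5)*(y + 7)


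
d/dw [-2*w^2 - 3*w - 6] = -4*w - 3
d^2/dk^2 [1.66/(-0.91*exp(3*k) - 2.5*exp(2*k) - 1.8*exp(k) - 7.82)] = (-1.66*(2.73*exp(2*k) + 5.0*exp(k) + 1.8)*(5.46*exp(2*k) + 10.0*exp(k) + 3.6)*exp(k) + (13.5954*exp(2*k) + 16.6*exp(k) + 2.988)*(0.91*exp(3*k) + 2.5*exp(2*k) + 1.8*exp(k) + 7.82))*exp(k)/(0.91*exp(3*k) + 2.5*exp(2*k) + 1.8*exp(k) + 7.82)^3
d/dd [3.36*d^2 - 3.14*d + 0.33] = 6.72*d - 3.14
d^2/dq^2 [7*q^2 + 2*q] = 14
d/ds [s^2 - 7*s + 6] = 2*s - 7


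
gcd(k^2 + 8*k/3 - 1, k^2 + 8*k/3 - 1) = k^2 + 8*k/3 - 1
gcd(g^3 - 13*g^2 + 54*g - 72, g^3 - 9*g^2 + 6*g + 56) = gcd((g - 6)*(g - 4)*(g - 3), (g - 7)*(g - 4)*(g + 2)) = g - 4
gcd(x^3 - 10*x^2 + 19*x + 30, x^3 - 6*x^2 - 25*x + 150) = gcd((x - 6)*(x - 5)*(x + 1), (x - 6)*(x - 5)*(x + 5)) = x^2 - 11*x + 30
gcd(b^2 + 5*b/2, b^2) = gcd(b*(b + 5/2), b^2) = b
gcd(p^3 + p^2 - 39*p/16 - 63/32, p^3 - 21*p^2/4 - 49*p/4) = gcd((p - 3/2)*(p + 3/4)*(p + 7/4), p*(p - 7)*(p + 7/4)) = p + 7/4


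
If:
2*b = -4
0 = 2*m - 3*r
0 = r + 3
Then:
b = -2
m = -9/2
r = -3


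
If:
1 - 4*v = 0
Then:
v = 1/4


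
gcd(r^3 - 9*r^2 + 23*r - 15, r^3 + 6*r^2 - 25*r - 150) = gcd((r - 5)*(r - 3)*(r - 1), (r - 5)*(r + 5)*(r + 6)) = r - 5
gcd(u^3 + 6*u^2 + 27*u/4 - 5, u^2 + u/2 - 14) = u + 4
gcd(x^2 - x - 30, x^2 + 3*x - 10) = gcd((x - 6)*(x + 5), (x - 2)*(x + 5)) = x + 5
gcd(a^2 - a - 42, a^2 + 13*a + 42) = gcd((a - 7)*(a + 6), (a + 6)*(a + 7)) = a + 6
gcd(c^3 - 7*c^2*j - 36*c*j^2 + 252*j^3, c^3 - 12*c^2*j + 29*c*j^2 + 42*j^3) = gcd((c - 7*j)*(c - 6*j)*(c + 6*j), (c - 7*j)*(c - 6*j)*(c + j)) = c^2 - 13*c*j + 42*j^2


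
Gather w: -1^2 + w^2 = w^2 - 1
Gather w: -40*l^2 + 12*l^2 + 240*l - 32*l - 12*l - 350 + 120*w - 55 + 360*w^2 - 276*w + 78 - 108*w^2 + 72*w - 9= -28*l^2 + 196*l + 252*w^2 - 84*w - 336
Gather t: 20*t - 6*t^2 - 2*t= -6*t^2 + 18*t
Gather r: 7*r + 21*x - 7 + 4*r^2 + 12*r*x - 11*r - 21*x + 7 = 4*r^2 + r*(12*x - 4)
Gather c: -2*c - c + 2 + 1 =3 - 3*c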